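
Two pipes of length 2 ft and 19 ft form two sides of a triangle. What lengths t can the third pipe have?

17 < t < 21 (ft)

By the triangle inequality, t must be less than 2 + 19 = 21 and greater than |2 − 19| = 17.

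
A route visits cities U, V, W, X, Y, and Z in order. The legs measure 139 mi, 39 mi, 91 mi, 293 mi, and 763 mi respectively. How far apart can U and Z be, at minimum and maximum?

201 ≤ UZ ≤ 1325 mi

The maximum is all hops collinear in one direction: 139 + 39 + 91 + 293 + 763 = 1325.
The longest hop is 763; the others sum to 562. Folding the others back against it leaves at least 763 − 562 = 201.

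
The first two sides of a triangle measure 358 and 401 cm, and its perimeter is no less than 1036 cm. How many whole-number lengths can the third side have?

482

Triangle inequality: 43 < x < 759. Perimeter ≥ 1036 gives x ≥ 1036 − 358 − 401 = 277.
So 277 ≤ x < 759; integers 277 through 758: 482 values.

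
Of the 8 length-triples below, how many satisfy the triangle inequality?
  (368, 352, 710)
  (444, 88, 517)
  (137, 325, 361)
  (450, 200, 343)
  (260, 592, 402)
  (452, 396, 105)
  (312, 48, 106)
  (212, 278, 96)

(352,368,710): 352+368 > 710 → valid
(88,444,517): 88+444 > 517 → valid
(137,325,361): 137+325 > 361 → valid
(200,343,450): 200+343 > 450 → valid
(260,402,592): 260+402 > 592 → valid
(105,396,452): 105+396 > 452 → valid
(48,106,312): 48+106 ≤ 312 → not valid
(96,212,278): 96+212 > 278 → valid
7 of the 8 triples form a triangle.

7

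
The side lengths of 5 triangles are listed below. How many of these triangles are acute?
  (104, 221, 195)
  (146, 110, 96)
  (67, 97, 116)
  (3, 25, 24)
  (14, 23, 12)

1

(104,221,195): 104²+195² = 48841 = 221² → right
(146,110,96): 96²+110² = 21316 = 146² → right
(67,97,116): 67²+97² = 13898 > 13456 = 116² → acute
(3,25,24): 3²+24² = 585 < 625 = 25² → obtuse
(14,23,12): 12²+14² = 340 < 529 = 23² → obtuse
1 of the 5 is acute.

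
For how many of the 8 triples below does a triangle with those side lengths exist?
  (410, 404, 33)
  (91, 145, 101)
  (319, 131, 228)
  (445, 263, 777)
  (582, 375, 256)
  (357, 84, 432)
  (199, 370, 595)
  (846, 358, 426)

(33,404,410): 33+404 > 410 → valid
(91,101,145): 91+101 > 145 → valid
(131,228,319): 131+228 > 319 → valid
(263,445,777): 263+445 ≤ 777 → not valid
(256,375,582): 256+375 > 582 → valid
(84,357,432): 84+357 > 432 → valid
(199,370,595): 199+370 ≤ 595 → not valid
(358,426,846): 358+426 ≤ 846 → not valid
5 of the 8 triples form a triangle.

5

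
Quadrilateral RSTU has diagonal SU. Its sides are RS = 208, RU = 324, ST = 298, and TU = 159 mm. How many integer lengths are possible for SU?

From triangle RSU: 116 < SU < 532.
From triangle TSU: 139 < SU < 457.
Intersection: 139 < SU < 457, so integers 140 through 456: 317 values.

317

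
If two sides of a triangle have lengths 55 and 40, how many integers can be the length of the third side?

The third side lies in the open interval (15, 95).
Integers from 16 to 94 inclusive: 94 − 16 + 1 = 79.

79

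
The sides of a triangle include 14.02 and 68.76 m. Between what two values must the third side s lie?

By the triangle inequality, s must be less than 14.02 + 68.76 = 82.78 and greater than |14.02 − 68.76| = 54.74.

54.74 < s < 82.78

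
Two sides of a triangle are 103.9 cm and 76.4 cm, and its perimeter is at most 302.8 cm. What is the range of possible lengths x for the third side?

Triangle inequality alone gives 27.5 < x < 180.3.
The perimeter condition gives x ≤ 302.8 − 103.9 − 76.4 = 122.5.
Intersecting the two: 27.5 < x ≤ 122.5.

27.5 < x ≤ 122.5 cm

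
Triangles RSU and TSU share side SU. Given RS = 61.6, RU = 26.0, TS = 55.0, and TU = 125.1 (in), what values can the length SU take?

70.1 < SU < 87.6

From triangle RSU: |61.6 − 26.0| < SU < 61.6 + 26.0, i.e. 35.6 < SU < 87.6.
From triangle TSU: 70.1 < SU < 180.1.
Both must hold, so SU lies in the intersection.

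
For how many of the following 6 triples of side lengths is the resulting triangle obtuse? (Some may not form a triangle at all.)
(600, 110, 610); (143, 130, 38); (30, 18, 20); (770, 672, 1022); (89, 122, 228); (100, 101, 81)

2

(600,110,610): 110²+600² = 372100 = 610² → right
(143,130,38): 38²+130² = 18344 < 20449 = 143² → obtuse
(30,18,20): 18²+20² = 724 < 900 = 30² → obtuse
(770,672,1022): 672²+770² = 1044484 = 1022² → right
(89,122,228): 89+122 ≤ 228, not a triangle
(100,101,81): 81²+100² = 16561 > 10201 = 101² → acute
2 of the 6 are obtuse.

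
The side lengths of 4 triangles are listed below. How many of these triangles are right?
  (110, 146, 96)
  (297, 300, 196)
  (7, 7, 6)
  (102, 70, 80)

1

(110,146,96): 96²+110² = 21316 = 146² → right
(297,300,196): 196²+297² = 126625 > 90000 = 300² → acute
(7,7,6): 6²+7² = 85 > 49 = 7² → acute
(102,70,80): 70²+80² = 11300 > 10404 = 102² → acute
1 of the 4 is right.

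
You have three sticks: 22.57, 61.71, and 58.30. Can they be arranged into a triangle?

Yes

The longest side is 61.71, and the other two sum to 80.87.
Since 80.87 > 61.71, the triangle inequality holds.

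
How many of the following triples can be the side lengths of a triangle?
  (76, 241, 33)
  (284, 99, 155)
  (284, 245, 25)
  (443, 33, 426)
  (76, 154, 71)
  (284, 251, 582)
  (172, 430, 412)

2

(33,76,241): 33+76 ≤ 241 → not valid
(99,155,284): 99+155 ≤ 284 → not valid
(25,245,284): 25+245 ≤ 284 → not valid
(33,426,443): 33+426 > 443 → valid
(71,76,154): 71+76 ≤ 154 → not valid
(251,284,582): 251+284 ≤ 582 → not valid
(172,412,430): 172+412 > 430 → valid
2 of the 7 triples form a triangle.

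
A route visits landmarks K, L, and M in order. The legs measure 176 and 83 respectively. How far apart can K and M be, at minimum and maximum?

By the triangle inequality, |176 − 83| ≤ KM ≤ 176 + 83.

93 ≤ KM ≤ 259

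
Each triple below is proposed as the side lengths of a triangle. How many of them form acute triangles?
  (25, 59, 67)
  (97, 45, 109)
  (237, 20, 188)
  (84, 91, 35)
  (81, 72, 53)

1

(25,59,67): 25²+59² = 4106 < 4489 = 67² → obtuse
(97,45,109): 45²+97² = 11434 < 11881 = 109² → obtuse
(237,20,188): 20+188 ≤ 237, not a triangle
(84,91,35): 35²+84² = 8281 = 91² → right
(81,72,53): 53²+72² = 7993 > 6561 = 81² → acute
1 of the 5 is acute.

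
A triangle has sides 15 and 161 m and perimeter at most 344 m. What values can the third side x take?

146 < x ≤ 168

Triangle inequality alone gives 146 < x < 176.
The perimeter condition gives x ≤ 344 − 15 − 161 = 168.
Intersecting the two: 146 < x ≤ 168.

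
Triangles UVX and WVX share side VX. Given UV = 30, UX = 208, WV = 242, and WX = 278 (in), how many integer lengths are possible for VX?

From triangle UVX: 178 < VX < 238.
From triangle WVX: 36 < VX < 520.
Intersection: 178 < VX < 238, so integers 179 through 237: 59 values.

59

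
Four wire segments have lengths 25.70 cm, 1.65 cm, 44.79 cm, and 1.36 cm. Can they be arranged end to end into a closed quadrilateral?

For a quadrilateral, each side must be shorter than the sum of the others.
Here the longest side is 44.79, but the remaining 3 sides sum to only 28.71.

No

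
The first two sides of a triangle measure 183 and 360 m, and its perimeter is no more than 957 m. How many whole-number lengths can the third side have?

Triangle inequality: 177 < x < 543. Perimeter ≤ 957 gives x ≤ 957 − 183 − 360 = 414.
So 177 < x ≤ 414; integers 178 through 414: 237 values.

237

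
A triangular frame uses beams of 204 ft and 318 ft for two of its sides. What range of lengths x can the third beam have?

By the triangle inequality, x must be less than 204 + 318 = 522 and greater than |204 − 318| = 114.

114 < x < 522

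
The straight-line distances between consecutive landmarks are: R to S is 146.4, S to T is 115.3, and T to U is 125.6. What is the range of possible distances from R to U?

0 ≤ RU ≤ 387.3

The maximum is all hops collinear in one direction: 146.4 + 115.3 + 125.6 = 387.3.
The longest hop is 146.4; the others sum to 240.9. Since 146.4 ≤ 240.9, the path can fold back on itself completely, so the minimum distance is 0.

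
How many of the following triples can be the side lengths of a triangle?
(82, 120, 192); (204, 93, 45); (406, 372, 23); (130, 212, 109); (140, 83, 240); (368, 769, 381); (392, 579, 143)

2

(82,120,192): 82+120 > 192 → valid
(45,93,204): 45+93 ≤ 204 → not valid
(23,372,406): 23+372 ≤ 406 → not valid
(109,130,212): 109+130 > 212 → valid
(83,140,240): 83+140 ≤ 240 → not valid
(368,381,769): 368+381 ≤ 769 → not valid
(143,392,579): 143+392 ≤ 579 → not valid
2 of the 7 triples form a triangle.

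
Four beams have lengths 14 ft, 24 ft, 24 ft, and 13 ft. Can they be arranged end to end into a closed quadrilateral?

A quadrilateral exists iff every side is shorter than the sum of the others — equivalently, the longest side is less than the sum of the rest.
Longest side 24 < 51 (sum of the remaining 3), so yes.

Yes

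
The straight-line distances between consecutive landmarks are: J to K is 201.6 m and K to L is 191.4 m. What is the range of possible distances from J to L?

By the triangle inequality, |201.6 − 191.4| ≤ JL ≤ 201.6 + 191.4.

10.2 ≤ JL ≤ 393.0 m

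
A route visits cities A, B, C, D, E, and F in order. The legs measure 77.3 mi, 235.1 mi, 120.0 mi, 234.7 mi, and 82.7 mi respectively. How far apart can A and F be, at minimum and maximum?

The maximum is all hops collinear in one direction: 77.3 + 235.1 + 120.0 + 234.7 + 82.7 = 749.8.
The longest hop is 235.1; the others sum to 514.7. Since 235.1 ≤ 514.7, the path can fold back on itself completely, so the minimum distance is 0.

0 ≤ AF ≤ 749.8 mi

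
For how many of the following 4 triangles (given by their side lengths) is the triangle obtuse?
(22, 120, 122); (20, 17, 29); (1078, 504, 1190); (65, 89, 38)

(22,120,122): 22²+120² = 14884 = 122² → right
(20,17,29): 17²+20² = 689 < 841 = 29² → obtuse
(1078,504,1190): 504²+1078² = 1416100 = 1190² → right
(65,89,38): 38²+65² = 5669 < 7921 = 89² → obtuse
2 of the 4 are obtuse.

2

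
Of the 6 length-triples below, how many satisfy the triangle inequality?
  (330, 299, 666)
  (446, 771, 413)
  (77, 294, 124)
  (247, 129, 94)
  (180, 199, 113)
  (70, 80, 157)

2

(299,330,666): 299+330 ≤ 666 → not valid
(413,446,771): 413+446 > 771 → valid
(77,124,294): 77+124 ≤ 294 → not valid
(94,129,247): 94+129 ≤ 247 → not valid
(113,180,199): 113+180 > 199 → valid
(70,80,157): 70+80 ≤ 157 → not valid
2 of the 6 triples form a triangle.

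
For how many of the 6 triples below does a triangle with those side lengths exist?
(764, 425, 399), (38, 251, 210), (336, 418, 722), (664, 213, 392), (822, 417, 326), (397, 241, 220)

(399,425,764): 399+425 > 764 → valid
(38,210,251): 38+210 ≤ 251 → not valid
(336,418,722): 336+418 > 722 → valid
(213,392,664): 213+392 ≤ 664 → not valid
(326,417,822): 326+417 ≤ 822 → not valid
(220,241,397): 220+241 > 397 → valid
3 of the 6 triples form a triangle.

3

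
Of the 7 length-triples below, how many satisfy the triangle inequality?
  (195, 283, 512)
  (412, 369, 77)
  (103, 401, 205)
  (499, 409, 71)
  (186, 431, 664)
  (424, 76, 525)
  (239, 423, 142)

1

(195,283,512): 195+283 ≤ 512 → not valid
(77,369,412): 77+369 > 412 → valid
(103,205,401): 103+205 ≤ 401 → not valid
(71,409,499): 71+409 ≤ 499 → not valid
(186,431,664): 186+431 ≤ 664 → not valid
(76,424,525): 76+424 ≤ 525 → not valid
(142,239,423): 142+239 ≤ 423 → not valid
1 of the 7 triples forms a triangle.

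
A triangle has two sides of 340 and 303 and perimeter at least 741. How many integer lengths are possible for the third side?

545

Triangle inequality: 37 < x < 643. Perimeter ≥ 741 gives x ≥ 741 − 340 − 303 = 98.
So 98 ≤ x < 643; integers 98 through 642: 545 values.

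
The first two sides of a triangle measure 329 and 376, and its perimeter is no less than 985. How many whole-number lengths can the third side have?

425

Triangle inequality: 47 < x < 705. Perimeter ≥ 985 gives x ≥ 985 − 329 − 376 = 280.
So 280 ≤ x < 705; integers 280 through 704: 425 values.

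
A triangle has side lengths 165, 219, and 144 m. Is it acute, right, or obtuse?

Compare the square of the longest side to the sum of squares of the other two: 144² + 165² = 47961 = 219².

right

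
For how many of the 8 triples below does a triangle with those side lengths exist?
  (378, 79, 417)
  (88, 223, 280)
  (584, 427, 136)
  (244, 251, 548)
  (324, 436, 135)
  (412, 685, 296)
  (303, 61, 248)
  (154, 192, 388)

(79,378,417): 79+378 > 417 → valid
(88,223,280): 88+223 > 280 → valid
(136,427,584): 136+427 ≤ 584 → not valid
(244,251,548): 244+251 ≤ 548 → not valid
(135,324,436): 135+324 > 436 → valid
(296,412,685): 296+412 > 685 → valid
(61,248,303): 61+248 > 303 → valid
(154,192,388): 154+192 ≤ 388 → not valid
5 of the 8 triples form a triangle.

5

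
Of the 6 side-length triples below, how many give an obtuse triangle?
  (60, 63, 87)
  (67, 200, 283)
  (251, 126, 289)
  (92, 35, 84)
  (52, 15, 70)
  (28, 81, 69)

3

(60,63,87): 60²+63² = 7569 = 87² → right
(67,200,283): 67+200 ≤ 283, not a triangle
(251,126,289): 126²+251² = 78877 < 83521 = 289² → obtuse
(92,35,84): 35²+84² = 8281 < 8464 = 92² → obtuse
(52,15,70): 15+52 ≤ 70, not a triangle
(28,81,69): 28²+69² = 5545 < 6561 = 81² → obtuse
3 of the 6 are obtuse.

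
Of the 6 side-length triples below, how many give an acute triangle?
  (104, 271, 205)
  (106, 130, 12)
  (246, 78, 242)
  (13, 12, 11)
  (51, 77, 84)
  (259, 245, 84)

3

(104,271,205): 104²+205² = 52841 < 73441 = 271² → obtuse
(106,130,12): 12+106 ≤ 130, not a triangle
(246,78,242): 78²+242² = 64648 > 60516 = 246² → acute
(13,12,11): 11²+12² = 265 > 169 = 13² → acute
(51,77,84): 51²+77² = 8530 > 7056 = 84² → acute
(259,245,84): 84²+245² = 67081 = 259² → right
3 of the 6 are acute.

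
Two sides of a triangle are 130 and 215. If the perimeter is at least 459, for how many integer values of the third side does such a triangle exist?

Triangle inequality: 85 < x < 345. Perimeter ≥ 459 gives x ≥ 459 − 130 − 215 = 114.
So 114 ≤ x < 345; integers 114 through 344: 231 values.

231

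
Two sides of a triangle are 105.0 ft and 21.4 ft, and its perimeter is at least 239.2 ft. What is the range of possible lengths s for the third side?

112.8 ≤ s < 126.4

Triangle inequality alone gives 83.6 < s < 126.4.
The perimeter condition gives s ≥ 239.2 − 105.0 − 21.4 = 112.8.
Intersecting the two: 112.8 ≤ s < 126.4.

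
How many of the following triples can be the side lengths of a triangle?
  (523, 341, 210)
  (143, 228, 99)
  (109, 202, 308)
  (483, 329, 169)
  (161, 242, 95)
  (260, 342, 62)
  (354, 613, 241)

5

(210,341,523): 210+341 > 523 → valid
(99,143,228): 99+143 > 228 → valid
(109,202,308): 109+202 > 308 → valid
(169,329,483): 169+329 > 483 → valid
(95,161,242): 95+161 > 242 → valid
(62,260,342): 62+260 ≤ 342 → not valid
(241,354,613): 241+354 ≤ 613 → not valid
5 of the 7 triples form a triangle.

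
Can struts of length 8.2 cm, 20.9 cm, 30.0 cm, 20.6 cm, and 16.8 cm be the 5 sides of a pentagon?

A pentagon exists iff every side is shorter than the sum of the others — equivalently, the longest side is less than the sum of the rest.
Longest side 30.0 < 66.5 (sum of the remaining 4), so yes.

Yes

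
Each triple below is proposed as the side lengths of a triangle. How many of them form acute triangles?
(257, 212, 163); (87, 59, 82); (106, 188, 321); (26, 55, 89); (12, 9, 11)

(257,212,163): 163²+212² = 71513 > 66049 = 257² → acute
(87,59,82): 59²+82² = 10205 > 7569 = 87² → acute
(106,188,321): 106+188 ≤ 321, not a triangle
(26,55,89): 26+55 ≤ 89, not a triangle
(12,9,11): 9²+11² = 202 > 144 = 12² → acute
3 of the 5 are acute.

3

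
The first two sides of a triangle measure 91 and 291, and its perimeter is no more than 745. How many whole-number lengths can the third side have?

163

Triangle inequality: 200 < x < 382. Perimeter ≤ 745 gives x ≤ 745 − 91 − 291 = 363.
So 200 < x ≤ 363; integers 201 through 363: 163 values.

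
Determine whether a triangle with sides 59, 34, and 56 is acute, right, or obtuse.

acute

Compare the square of the longest side to the sum of squares of the other two: 34² + 56² = 4292 > 3481 = 59².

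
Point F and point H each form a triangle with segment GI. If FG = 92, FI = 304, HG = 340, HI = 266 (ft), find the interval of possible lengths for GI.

From triangle FGI: |92 − 304| < GI < 92 + 304, i.e. 212 < GI < 396.
From triangle HGI: 74 < GI < 606.
Both must hold, so GI lies in the intersection.

212 < GI < 396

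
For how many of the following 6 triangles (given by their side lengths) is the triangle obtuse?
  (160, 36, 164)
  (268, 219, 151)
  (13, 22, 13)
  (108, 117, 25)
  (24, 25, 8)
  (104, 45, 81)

4

(160,36,164): 36²+160² = 26896 = 164² → right
(268,219,151): 151²+219² = 70762 < 71824 = 268² → obtuse
(13,22,13): 13²+13² = 338 < 484 = 22² → obtuse
(108,117,25): 25²+108² = 12289 < 13689 = 117² → obtuse
(24,25,8): 8²+24² = 640 > 625 = 25² → acute
(104,45,81): 45²+81² = 8586 < 10816 = 104² → obtuse
4 of the 6 are obtuse.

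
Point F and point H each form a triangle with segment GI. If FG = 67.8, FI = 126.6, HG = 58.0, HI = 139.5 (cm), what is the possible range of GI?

81.5 < GI < 194.4

From triangle FGI: |67.8 − 126.6| < GI < 67.8 + 126.6, i.e. 58.8 < GI < 194.4.
From triangle HGI: 81.5 < GI < 197.5.
Both must hold, so GI lies in the intersection.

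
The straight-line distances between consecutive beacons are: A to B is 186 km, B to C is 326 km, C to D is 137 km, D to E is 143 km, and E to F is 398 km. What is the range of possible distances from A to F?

The maximum is all hops collinear in one direction: 186 + 326 + 137 + 143 + 398 = 1190.
The longest hop is 398; the others sum to 792. Since 398 ≤ 792, the path can fold back on itself completely, so the minimum distance is 0.

0 ≤ AF ≤ 1190 km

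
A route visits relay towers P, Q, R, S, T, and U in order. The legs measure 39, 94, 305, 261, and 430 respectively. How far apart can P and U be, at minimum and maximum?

0 ≤ PU ≤ 1129

The maximum is all hops collinear in one direction: 39 + 94 + 305 + 261 + 430 = 1129.
The longest hop is 430; the others sum to 699. Since 430 ≤ 699, the path can fold back on itself completely, so the minimum distance is 0.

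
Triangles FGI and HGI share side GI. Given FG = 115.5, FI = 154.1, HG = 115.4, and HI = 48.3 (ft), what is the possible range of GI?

From triangle FGI: |115.5 − 154.1| < GI < 115.5 + 154.1, i.e. 38.6 < GI < 269.6.
From triangle HGI: 67.1 < GI < 163.7.
Both must hold, so GI lies in the intersection.

67.1 < GI < 163.7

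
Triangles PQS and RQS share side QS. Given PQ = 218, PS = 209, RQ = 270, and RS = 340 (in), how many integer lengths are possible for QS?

From triangle PQS: 9 < QS < 427.
From triangle RQS: 70 < QS < 610.
Intersection: 70 < QS < 427, so integers 71 through 426: 356 values.

356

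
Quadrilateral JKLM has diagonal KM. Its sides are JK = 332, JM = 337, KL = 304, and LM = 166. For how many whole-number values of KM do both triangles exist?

From triangle JKM: 5 < KM < 669.
From triangle LKM: 138 < KM < 470.
Intersection: 138 < KM < 470, so integers 139 through 469: 331 values.

331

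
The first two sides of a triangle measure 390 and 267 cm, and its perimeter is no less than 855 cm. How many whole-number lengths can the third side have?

Triangle inequality: 123 < x < 657. Perimeter ≥ 855 gives x ≥ 855 − 390 − 267 = 198.
So 198 ≤ x < 657; integers 198 through 656: 459 values.

459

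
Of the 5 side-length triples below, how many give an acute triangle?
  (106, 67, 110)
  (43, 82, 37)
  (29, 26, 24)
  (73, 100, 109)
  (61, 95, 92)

(106,67,110): 67²+106² = 15725 > 12100 = 110² → acute
(43,82,37): 37+43 ≤ 82, not a triangle
(29,26,24): 24²+26² = 1252 > 841 = 29² → acute
(73,100,109): 73²+100² = 15329 > 11881 = 109² → acute
(61,95,92): 61²+92² = 12185 > 9025 = 95² → acute
4 of the 5 are acute.

4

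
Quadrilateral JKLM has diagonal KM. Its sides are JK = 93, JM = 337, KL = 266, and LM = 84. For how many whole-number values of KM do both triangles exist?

From triangle JKM: 244 < KM < 430.
From triangle LKM: 182 < KM < 350.
Intersection: 244 < KM < 350, so integers 245 through 349: 105 values.

105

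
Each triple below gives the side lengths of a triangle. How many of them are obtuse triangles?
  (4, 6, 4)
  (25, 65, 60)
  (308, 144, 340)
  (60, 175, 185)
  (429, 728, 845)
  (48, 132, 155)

(4,6,4): 4²+4² = 32 < 36 = 6² → obtuse
(25,65,60): 25²+60² = 4225 = 65² → right
(308,144,340): 144²+308² = 115600 = 340² → right
(60,175,185): 60²+175² = 34225 = 185² → right
(429,728,845): 429²+728² = 714025 = 845² → right
(48,132,155): 48²+132² = 19728 < 24025 = 155² → obtuse
2 of the 6 are obtuse.

2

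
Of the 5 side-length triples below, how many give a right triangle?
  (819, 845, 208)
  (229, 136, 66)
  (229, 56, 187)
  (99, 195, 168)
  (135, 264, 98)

2

(819,845,208): 208²+819² = 714025 = 845² → right
(229,136,66): 66+136 ≤ 229, not a triangle
(229,56,187): 56²+187² = 38105 < 52441 = 229² → obtuse
(99,195,168): 99²+168² = 38025 = 195² → right
(135,264,98): 98+135 ≤ 264, not a triangle
2 of the 5 are right.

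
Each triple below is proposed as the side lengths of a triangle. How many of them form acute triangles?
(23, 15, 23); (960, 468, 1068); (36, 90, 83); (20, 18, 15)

(23,15,23): 15²+23² = 754 > 529 = 23² → acute
(960,468,1068): 468²+960² = 1140624 = 1068² → right
(36,90,83): 36²+83² = 8185 > 8100 = 90² → acute
(20,18,15): 15²+18² = 549 > 400 = 20² → acute
3 of the 4 are acute.

3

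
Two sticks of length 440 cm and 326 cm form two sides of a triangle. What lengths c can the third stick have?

By the triangle inequality, c must be less than 440 + 326 = 766 and greater than |440 − 326| = 114.

114 < c < 766 (cm)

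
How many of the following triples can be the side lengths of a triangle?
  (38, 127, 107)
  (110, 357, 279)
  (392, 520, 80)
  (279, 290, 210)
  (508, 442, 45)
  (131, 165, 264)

(38,107,127): 38+107 > 127 → valid
(110,279,357): 110+279 > 357 → valid
(80,392,520): 80+392 ≤ 520 → not valid
(210,279,290): 210+279 > 290 → valid
(45,442,508): 45+442 ≤ 508 → not valid
(131,165,264): 131+165 > 264 → valid
4 of the 6 triples form a triangle.

4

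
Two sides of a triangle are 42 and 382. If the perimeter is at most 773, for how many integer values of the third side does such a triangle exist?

9

Triangle inequality: 340 < x < 424. Perimeter ≤ 773 gives x ≤ 773 − 42 − 382 = 349.
So 340 < x ≤ 349; integers 341 through 349: 9 values.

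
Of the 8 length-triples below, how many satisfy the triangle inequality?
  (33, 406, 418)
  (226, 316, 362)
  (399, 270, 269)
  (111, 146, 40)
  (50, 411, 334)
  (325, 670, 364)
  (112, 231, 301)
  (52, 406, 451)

7

(33,406,418): 33+406 > 418 → valid
(226,316,362): 226+316 > 362 → valid
(269,270,399): 269+270 > 399 → valid
(40,111,146): 40+111 > 146 → valid
(50,334,411): 50+334 ≤ 411 → not valid
(325,364,670): 325+364 > 670 → valid
(112,231,301): 112+231 > 301 → valid
(52,406,451): 52+406 > 451 → valid
7 of the 8 triples form a triangle.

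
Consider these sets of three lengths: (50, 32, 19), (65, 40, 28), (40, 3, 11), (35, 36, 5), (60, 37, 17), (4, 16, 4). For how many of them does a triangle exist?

(19,32,50): 19+32 > 50 → valid
(28,40,65): 28+40 > 65 → valid
(3,11,40): 3+11 ≤ 40 → not valid
(5,35,36): 5+35 > 36 → valid
(17,37,60): 17+37 ≤ 60 → not valid
(4,4,16): 4+4 ≤ 16 → not valid
3 of the 6 triples form a triangle.

3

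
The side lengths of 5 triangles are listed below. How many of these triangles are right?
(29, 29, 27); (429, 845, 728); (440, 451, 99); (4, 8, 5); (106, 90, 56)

(29,29,27): 27²+29² = 1570 > 841 = 29² → acute
(429,845,728): 429²+728² = 714025 = 845² → right
(440,451,99): 99²+440² = 203401 = 451² → right
(4,8,5): 4²+5² = 41 < 64 = 8² → obtuse
(106,90,56): 56²+90² = 11236 = 106² → right
3 of the 5 are right.

3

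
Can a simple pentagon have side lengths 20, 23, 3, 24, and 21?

A pentagon exists iff every side is shorter than the sum of the others — equivalently, the longest side is less than the sum of the rest.
Longest side 24 < 67 (sum of the remaining 4), so yes.

Yes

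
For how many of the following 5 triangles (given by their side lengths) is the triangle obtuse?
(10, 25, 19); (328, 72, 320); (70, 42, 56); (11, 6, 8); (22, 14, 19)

2

(10,25,19): 10²+19² = 461 < 625 = 25² → obtuse
(328,72,320): 72²+320² = 107584 = 328² → right
(70,42,56): 42²+56² = 4900 = 70² → right
(11,6,8): 6²+8² = 100 < 121 = 11² → obtuse
(22,14,19): 14²+19² = 557 > 484 = 22² → acute
2 of the 5 are obtuse.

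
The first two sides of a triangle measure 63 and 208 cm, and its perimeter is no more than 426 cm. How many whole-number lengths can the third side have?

10

Triangle inequality: 145 < x < 271. Perimeter ≤ 426 gives x ≤ 426 − 63 − 208 = 155.
So 145 < x ≤ 155; integers 146 through 155: 10 values.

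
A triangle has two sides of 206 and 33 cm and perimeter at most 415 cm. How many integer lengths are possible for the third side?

Triangle inequality: 173 < x < 239. Perimeter ≤ 415 gives x ≤ 415 − 206 − 33 = 176.
So 173 < x ≤ 176; integers 174 through 176: 3 values.

3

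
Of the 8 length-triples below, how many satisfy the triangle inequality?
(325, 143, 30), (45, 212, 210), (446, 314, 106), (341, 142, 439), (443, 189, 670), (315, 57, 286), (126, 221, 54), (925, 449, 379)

3

(30,143,325): 30+143 ≤ 325 → not valid
(45,210,212): 45+210 > 212 → valid
(106,314,446): 106+314 ≤ 446 → not valid
(142,341,439): 142+341 > 439 → valid
(189,443,670): 189+443 ≤ 670 → not valid
(57,286,315): 57+286 > 315 → valid
(54,126,221): 54+126 ≤ 221 → not valid
(379,449,925): 379+449 ≤ 925 → not valid
3 of the 8 triples form a triangle.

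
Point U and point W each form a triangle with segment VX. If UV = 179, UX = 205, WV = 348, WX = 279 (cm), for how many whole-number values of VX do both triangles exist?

From triangle UVX: 26 < VX < 384.
From triangle WVX: 69 < VX < 627.
Intersection: 69 < VX < 384, so integers 70 through 383: 314 values.

314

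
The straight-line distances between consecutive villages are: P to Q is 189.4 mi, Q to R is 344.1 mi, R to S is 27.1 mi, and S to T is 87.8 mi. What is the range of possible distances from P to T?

The maximum is all hops collinear in one direction: 189.4 + 344.1 + 27.1 + 87.8 = 648.4.
The longest hop is 344.1; the others sum to 304.3. Folding the others back against it leaves at least 344.1 − 304.3 = 39.8.

39.8 ≤ PT ≤ 648.4 mi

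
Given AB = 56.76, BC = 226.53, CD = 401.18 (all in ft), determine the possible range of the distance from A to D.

The maximum is all hops collinear in one direction: 56.76 + 226.53 + 401.18 = 684.47.
The longest hop is 401.18; the others sum to 283.29. Folding the others back against it leaves at least 401.18 − 283.29 = 117.89.

117.89 ≤ AD ≤ 684.47 ft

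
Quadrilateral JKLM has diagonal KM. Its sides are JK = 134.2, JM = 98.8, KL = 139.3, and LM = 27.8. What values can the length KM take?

From triangle JKM: |134.2 − 98.8| < KM < 134.2 + 98.8, i.e. 35.4 < KM < 233.0.
From triangle LKM: 111.5 < KM < 167.1.
Both must hold, so KM lies in the intersection.

111.5 < KM < 167.1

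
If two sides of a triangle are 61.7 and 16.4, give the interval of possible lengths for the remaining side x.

45.3 < x < 78.1

By the triangle inequality, x must be less than 61.7 + 16.4 = 78.1 and greater than |61.7 − 16.4| = 45.3.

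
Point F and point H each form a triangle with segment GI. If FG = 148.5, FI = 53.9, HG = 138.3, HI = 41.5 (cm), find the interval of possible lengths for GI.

96.8 < GI < 179.8

From triangle FGI: |148.5 − 53.9| < GI < 148.5 + 53.9, i.e. 94.6 < GI < 202.4.
From triangle HGI: 96.8 < GI < 179.8.
Both must hold, so GI lies in the intersection.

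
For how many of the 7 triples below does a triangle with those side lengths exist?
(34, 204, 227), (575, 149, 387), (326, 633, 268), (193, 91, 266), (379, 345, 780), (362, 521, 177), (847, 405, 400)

(34,204,227): 34+204 > 227 → valid
(149,387,575): 149+387 ≤ 575 → not valid
(268,326,633): 268+326 ≤ 633 → not valid
(91,193,266): 91+193 > 266 → valid
(345,379,780): 345+379 ≤ 780 → not valid
(177,362,521): 177+362 > 521 → valid
(400,405,847): 400+405 ≤ 847 → not valid
3 of the 7 triples form a triangle.

3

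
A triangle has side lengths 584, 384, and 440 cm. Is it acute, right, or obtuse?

Compare the square of the longest side to the sum of squares of the other two: 384² + 440² = 341056 = 584².

right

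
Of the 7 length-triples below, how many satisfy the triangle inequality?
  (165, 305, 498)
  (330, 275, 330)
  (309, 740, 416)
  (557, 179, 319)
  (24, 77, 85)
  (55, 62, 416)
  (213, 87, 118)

(165,305,498): 165+305 ≤ 498 → not valid
(275,330,330): 275+330 > 330 → valid
(309,416,740): 309+416 ≤ 740 → not valid
(179,319,557): 179+319 ≤ 557 → not valid
(24,77,85): 24+77 > 85 → valid
(55,62,416): 55+62 ≤ 416 → not valid
(87,118,213): 87+118 ≤ 213 → not valid
2 of the 7 triples form a triangle.

2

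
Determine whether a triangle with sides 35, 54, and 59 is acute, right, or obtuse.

Compare the square of the longest side to the sum of squares of the other two: 35² + 54² = 4141 > 3481 = 59².

acute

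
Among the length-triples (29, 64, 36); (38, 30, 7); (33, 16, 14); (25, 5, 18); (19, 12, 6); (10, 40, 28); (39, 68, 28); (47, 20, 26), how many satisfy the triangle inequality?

(29,36,64): 29+36 > 64 → valid
(7,30,38): 7+30 ≤ 38 → not valid
(14,16,33): 14+16 ≤ 33 → not valid
(5,18,25): 5+18 ≤ 25 → not valid
(6,12,19): 6+12 ≤ 19 → not valid
(10,28,40): 10+28 ≤ 40 → not valid
(28,39,68): 28+39 ≤ 68 → not valid
(20,26,47): 20+26 ≤ 47 → not valid
1 of the 8 triples forms a triangle.

1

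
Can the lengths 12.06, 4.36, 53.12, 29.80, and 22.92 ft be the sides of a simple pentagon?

A pentagon exists iff every side is shorter than the sum of the others — equivalently, the longest side is less than the sum of the rest.
Longest side 53.12 < 69.14 (sum of the remaining 4), so yes.

Yes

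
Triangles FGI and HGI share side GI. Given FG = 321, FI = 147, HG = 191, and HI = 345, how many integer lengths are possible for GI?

293

From triangle FGI: 174 < GI < 468.
From triangle HGI: 154 < GI < 536.
Intersection: 174 < GI < 468, so integers 175 through 467: 293 values.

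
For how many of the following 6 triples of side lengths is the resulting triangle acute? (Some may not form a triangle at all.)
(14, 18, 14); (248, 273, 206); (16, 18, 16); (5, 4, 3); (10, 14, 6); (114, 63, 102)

(14,18,14): 14²+14² = 392 > 324 = 18² → acute
(248,273,206): 206²+248² = 103940 > 74529 = 273² → acute
(16,18,16): 16²+16² = 512 > 324 = 18² → acute
(5,4,3): 3²+4² = 25 = 5² → right
(10,14,6): 6²+10² = 136 < 196 = 14² → obtuse
(114,63,102): 63²+102² = 14373 > 12996 = 114² → acute
4 of the 6 are acute.

4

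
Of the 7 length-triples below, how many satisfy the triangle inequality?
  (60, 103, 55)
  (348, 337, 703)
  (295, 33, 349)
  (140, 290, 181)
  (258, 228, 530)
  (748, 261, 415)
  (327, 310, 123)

(55,60,103): 55+60 > 103 → valid
(337,348,703): 337+348 ≤ 703 → not valid
(33,295,349): 33+295 ≤ 349 → not valid
(140,181,290): 140+181 > 290 → valid
(228,258,530): 228+258 ≤ 530 → not valid
(261,415,748): 261+415 ≤ 748 → not valid
(123,310,327): 123+310 > 327 → valid
3 of the 7 triples form a triangle.

3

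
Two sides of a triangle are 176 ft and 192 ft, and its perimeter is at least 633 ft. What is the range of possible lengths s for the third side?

Triangle inequality alone gives 16 < s < 368.
The perimeter condition gives s ≥ 633 − 176 − 192 = 265.
Intersecting the two: 265 ≤ s < 368.

265 ≤ s < 368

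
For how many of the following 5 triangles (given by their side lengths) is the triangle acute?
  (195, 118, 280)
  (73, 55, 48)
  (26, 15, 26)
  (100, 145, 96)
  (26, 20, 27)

(195,118,280): 118²+195² = 51949 < 78400 = 280² → obtuse
(73,55,48): 48²+55² = 5329 = 73² → right
(26,15,26): 15²+26² = 901 > 676 = 26² → acute
(100,145,96): 96²+100² = 19216 < 21025 = 145² → obtuse
(26,20,27): 20²+26² = 1076 > 729 = 27² → acute
2 of the 5 are acute.

2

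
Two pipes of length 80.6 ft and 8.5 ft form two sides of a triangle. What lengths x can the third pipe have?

72.1 < x < 89.1

By the triangle inequality, x must be less than 80.6 + 8.5 = 89.1 and greater than |80.6 − 8.5| = 72.1.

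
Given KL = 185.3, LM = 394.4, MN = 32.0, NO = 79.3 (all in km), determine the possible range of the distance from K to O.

97.8 ≤ KO ≤ 691.0 km

The maximum is all hops collinear in one direction: 185.3 + 394.4 + 32.0 + 79.3 = 691.0.
The longest hop is 394.4; the others sum to 296.6. Folding the others back against it leaves at least 394.4 − 296.6 = 97.8.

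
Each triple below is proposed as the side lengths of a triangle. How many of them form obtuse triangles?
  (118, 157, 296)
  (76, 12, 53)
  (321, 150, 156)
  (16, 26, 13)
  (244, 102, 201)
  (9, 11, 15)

3

(118,157,296): 118+157 ≤ 296, not a triangle
(76,12,53): 12+53 ≤ 76, not a triangle
(321,150,156): 150+156 ≤ 321, not a triangle
(16,26,13): 13²+16² = 425 < 676 = 26² → obtuse
(244,102,201): 102²+201² = 50805 < 59536 = 244² → obtuse
(9,11,15): 9²+11² = 202 < 225 = 15² → obtuse
3 of the 6 are obtuse.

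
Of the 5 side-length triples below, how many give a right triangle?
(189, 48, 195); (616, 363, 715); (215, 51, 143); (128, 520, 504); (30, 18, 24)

4

(189,48,195): 48²+189² = 38025 = 195² → right
(616,363,715): 363²+616² = 511225 = 715² → right
(215,51,143): 51+143 ≤ 215, not a triangle
(128,520,504): 128²+504² = 270400 = 520² → right
(30,18,24): 18²+24² = 900 = 30² → right
4 of the 5 are right.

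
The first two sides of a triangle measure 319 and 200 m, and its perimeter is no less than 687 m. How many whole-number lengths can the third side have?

Triangle inequality: 119 < x < 519. Perimeter ≥ 687 gives x ≥ 687 − 319 − 200 = 168.
So 168 ≤ x < 519; integers 168 through 518: 351 values.

351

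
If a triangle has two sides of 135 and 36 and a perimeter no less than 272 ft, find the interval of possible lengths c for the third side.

Triangle inequality alone gives 99 < c < 171.
The perimeter condition gives c ≥ 272 − 135 − 36 = 101.
Intersecting the two: 101 ≤ c < 171.

101 ≤ c < 171 ft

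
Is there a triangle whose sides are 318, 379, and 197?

The longest side is 379, and the other two sum to 515.
Since 515 > 379, the triangle inequality holds.

Yes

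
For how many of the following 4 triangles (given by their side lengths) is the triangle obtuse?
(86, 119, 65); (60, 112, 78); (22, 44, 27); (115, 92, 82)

(86,119,65): 65²+86² = 11621 < 14161 = 119² → obtuse
(60,112,78): 60²+78² = 9684 < 12544 = 112² → obtuse
(22,44,27): 22²+27² = 1213 < 1936 = 44² → obtuse
(115,92,82): 82²+92² = 15188 > 13225 = 115² → acute
3 of the 4 are obtuse.

3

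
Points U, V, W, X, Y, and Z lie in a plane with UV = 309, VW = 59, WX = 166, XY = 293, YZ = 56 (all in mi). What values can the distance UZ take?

The maximum is all hops collinear in one direction: 309 + 59 + 166 + 293 + 56 = 883.
The longest hop is 309; the others sum to 574. Since 309 ≤ 574, the path can fold back on itself completely, so the minimum distance is 0.

0 ≤ UZ ≤ 883 mi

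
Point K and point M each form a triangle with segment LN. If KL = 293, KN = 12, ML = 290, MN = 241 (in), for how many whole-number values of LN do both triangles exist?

23

From triangle KLN: 281 < LN < 305.
From triangle MLN: 49 < LN < 531.
Intersection: 281 < LN < 305, so integers 282 through 304: 23 values.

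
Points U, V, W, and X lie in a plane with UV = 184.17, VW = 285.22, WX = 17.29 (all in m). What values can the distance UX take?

83.76 ≤ UX ≤ 486.68 m

The maximum is all hops collinear in one direction: 184.17 + 285.22 + 17.29 = 486.68.
The longest hop is 285.22; the others sum to 201.46. Folding the others back against it leaves at least 285.22 − 201.46 = 83.76.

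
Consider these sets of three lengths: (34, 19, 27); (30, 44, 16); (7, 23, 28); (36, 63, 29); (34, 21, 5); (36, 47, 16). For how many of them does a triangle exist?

(19,27,34): 19+27 > 34 → valid
(16,30,44): 16+30 > 44 → valid
(7,23,28): 7+23 > 28 → valid
(29,36,63): 29+36 > 63 → valid
(5,21,34): 5+21 ≤ 34 → not valid
(16,36,47): 16+36 > 47 → valid
5 of the 6 triples form a triangle.

5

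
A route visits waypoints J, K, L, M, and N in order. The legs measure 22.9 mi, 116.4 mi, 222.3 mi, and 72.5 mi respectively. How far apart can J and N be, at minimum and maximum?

The maximum is all hops collinear in one direction: 22.9 + 116.4 + 222.3 + 72.5 = 434.1.
The longest hop is 222.3; the others sum to 211.8. Folding the others back against it leaves at least 222.3 − 211.8 = 10.5.

10.5 ≤ JN ≤ 434.1 mi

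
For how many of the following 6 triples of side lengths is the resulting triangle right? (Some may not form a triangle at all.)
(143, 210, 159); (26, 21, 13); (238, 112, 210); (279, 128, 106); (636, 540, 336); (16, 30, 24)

(143,210,159): 143²+159² = 45730 > 44100 = 210² → acute
(26,21,13): 13²+21² = 610 < 676 = 26² → obtuse
(238,112,210): 112²+210² = 56644 = 238² → right
(279,128,106): 106+128 ≤ 279, not a triangle
(636,540,336): 336²+540² = 404496 = 636² → right
(16,30,24): 16²+24² = 832 < 900 = 30² → obtuse
2 of the 6 are right.

2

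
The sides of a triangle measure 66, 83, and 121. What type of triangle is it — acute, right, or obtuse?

Compare the square of the longest side to the sum of squares of the other two: 66² + 83² = 11245 < 14641 = 121².

obtuse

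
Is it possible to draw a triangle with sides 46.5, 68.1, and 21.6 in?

The two shorter sides sum to 68.1, exactly equal to the longest side 68.1.
That gives only a degenerate (flat) triangle — the inequality must be strict.

No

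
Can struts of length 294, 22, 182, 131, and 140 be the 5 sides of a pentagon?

Yes

A pentagon exists iff every side is shorter than the sum of the others — equivalently, the longest side is less than the sum of the rest.
Longest side 294 < 475 (sum of the remaining 4), so yes.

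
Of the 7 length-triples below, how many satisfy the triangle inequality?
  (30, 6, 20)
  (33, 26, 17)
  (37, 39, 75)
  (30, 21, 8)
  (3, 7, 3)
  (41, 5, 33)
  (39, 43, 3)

2

(6,20,30): 6+20 ≤ 30 → not valid
(17,26,33): 17+26 > 33 → valid
(37,39,75): 37+39 > 75 → valid
(8,21,30): 8+21 ≤ 30 → not valid
(3,3,7): 3+3 ≤ 7 → not valid
(5,33,41): 5+33 ≤ 41 → not valid
(3,39,43): 3+39 ≤ 43 → not valid
2 of the 7 triples form a triangle.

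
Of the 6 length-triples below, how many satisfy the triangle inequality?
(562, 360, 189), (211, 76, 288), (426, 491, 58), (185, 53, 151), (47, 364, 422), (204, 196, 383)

(189,360,562): 189+360 ≤ 562 → not valid
(76,211,288): 76+211 ≤ 288 → not valid
(58,426,491): 58+426 ≤ 491 → not valid
(53,151,185): 53+151 > 185 → valid
(47,364,422): 47+364 ≤ 422 → not valid
(196,204,383): 196+204 > 383 → valid
2 of the 6 triples form a triangle.

2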